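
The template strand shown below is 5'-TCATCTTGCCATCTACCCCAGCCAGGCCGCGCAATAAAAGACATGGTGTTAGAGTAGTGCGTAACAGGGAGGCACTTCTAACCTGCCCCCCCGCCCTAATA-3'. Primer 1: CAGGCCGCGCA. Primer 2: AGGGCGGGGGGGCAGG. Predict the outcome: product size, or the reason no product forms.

Yes — a 75 bp product.

Primer 1 (CAGGCCGCGCA) matches the top strand at positions 23–33; it acts as a forward primer.
Primer 2's reverse complement is CCTGCCCCCCCGCCCT, matching the top strand at positions 82–97; it acts as a reverse primer.
The 3' ends face each other across positions 23–97, giving a 75 bp product.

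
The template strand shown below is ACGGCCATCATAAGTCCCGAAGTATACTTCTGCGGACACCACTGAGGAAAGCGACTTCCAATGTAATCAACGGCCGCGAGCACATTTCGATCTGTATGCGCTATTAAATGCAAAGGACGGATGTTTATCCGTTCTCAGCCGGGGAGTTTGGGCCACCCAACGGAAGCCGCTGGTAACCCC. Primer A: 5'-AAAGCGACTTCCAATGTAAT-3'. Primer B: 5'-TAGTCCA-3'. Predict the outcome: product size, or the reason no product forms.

Primer B (TAGTCCA) does not match the top strand, and its reverse complement TGGACTA does not match either.
With no annealing site for primer B, no amplification occurs.

No product — primer B has no binding site in the template.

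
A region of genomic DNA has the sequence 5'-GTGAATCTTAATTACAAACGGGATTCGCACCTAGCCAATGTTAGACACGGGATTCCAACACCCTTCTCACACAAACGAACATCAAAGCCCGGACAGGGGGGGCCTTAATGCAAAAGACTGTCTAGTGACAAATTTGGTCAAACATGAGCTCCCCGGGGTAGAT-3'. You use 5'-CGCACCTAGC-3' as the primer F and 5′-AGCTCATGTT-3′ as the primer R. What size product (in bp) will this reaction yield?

Scanning the template, CGCACCTAGC occurs at positions 26–35; this primer anneals to the bottom strand there with its 3' end pointing downstream.
Taking the reverse complement of AGCTCATGTT gives AACATGAGCT, found at positions 141–150 on the template; the primer anneals here to the top strand with its 3' end pointing upstream.
Amplicon spans positions 26–150: 125 bp.

125 bp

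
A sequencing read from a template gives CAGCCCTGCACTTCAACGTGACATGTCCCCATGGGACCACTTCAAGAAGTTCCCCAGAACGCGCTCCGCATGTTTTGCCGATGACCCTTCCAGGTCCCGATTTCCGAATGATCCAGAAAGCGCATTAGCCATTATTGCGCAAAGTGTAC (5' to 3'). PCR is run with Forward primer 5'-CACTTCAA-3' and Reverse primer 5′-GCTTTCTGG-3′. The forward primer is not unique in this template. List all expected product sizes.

The forward primer CACTTCAA matches the top strand at positions 9–16, 38–45.
The reverse primer's reverse complement is CCAGAAAGC, matching at positions 113–121.
Each forward site pairs with the reverse site to give a product ending at position 121: sizes 113, 84 bp.

113 bp, 84 bp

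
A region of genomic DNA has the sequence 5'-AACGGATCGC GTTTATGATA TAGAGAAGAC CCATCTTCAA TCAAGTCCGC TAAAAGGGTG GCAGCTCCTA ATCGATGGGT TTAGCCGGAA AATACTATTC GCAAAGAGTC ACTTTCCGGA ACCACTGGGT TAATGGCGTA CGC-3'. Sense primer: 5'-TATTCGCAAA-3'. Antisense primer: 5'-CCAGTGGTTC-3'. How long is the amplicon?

33 bp

Scanning the template, TATTCGCAAA occurs at positions 96–105; this primer anneals to the bottom strand there with its 3' end pointing downstream.
Reverse complement of the reverse primer: GAACCACTGG. This occurs on the top strand at positions 119–128.
The product runs from position 96 to position 128, so its length is 128 − 96 + 1 = 33 bp.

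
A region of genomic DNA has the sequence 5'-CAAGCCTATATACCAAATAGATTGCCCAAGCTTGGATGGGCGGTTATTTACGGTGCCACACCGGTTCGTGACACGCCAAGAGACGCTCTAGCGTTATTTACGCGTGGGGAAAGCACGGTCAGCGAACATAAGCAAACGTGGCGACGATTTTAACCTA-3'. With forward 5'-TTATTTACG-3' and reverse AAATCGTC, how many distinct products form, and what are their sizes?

Two products: 107 bp, 57 bp

The forward primer TTATTTACG matches the top strand at positions 44–52, 94–102.
The reverse primer's reverse complement is GACGATTT, matching at positions 143–150.
Each forward site pairs with the reverse site to give a product ending at position 150: sizes 107, 57 bp.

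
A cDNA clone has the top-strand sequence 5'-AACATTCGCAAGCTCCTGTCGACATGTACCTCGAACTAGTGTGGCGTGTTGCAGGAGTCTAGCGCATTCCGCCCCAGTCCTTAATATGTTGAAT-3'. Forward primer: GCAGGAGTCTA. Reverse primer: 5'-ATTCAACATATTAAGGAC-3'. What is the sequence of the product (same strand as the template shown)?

The forward primer matches the template at positions 51–61.
Taking the reverse complement of ATTCAACATATTAAGGAC gives GTCCTTAATATGTTGAAT, found at positions 77–94 on the template; the primer anneals here to the top strand with its 3' end pointing upstream.
The product is the template from position 51 through 94 (44 bp).

5'-GCAGGAGTCTAGCGCATTCCGCCCCAGTCCTTAATATGTTGAAT-3'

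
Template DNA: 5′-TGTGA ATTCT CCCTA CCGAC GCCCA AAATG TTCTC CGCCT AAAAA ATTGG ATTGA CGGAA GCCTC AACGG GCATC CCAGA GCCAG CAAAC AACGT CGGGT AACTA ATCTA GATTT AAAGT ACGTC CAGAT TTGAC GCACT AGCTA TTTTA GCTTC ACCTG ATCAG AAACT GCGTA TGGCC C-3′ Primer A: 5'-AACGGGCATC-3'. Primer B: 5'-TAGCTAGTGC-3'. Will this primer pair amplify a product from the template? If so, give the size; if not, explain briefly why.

Primer A (AACGGGCATC) matches the top strand at positions 66–75; it acts as a forward primer.
Primer B's reverse complement is GCACTAGCTA, matching the top strand at positions 136–145; it acts as a reverse primer.
The 3' ends face each other across positions 66–145, giving an 80 bp product.

Yes — an 80 bp product.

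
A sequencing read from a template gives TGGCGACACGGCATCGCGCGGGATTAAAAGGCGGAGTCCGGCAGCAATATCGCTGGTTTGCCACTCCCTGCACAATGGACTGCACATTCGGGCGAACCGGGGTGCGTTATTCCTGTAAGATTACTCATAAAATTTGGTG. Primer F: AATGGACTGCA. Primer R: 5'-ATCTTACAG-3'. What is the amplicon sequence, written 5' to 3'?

The forward primer matches the template at positions 74–84.
The reverse primer's reverse complement is CTGTAAGAT, which matches the template at positions 113–121.
The product is the template from position 74 through 121 (48 bp).

5'-AATGGACTGCACATTCGGGCGAACCGGGGTGCGTTATTCCTGTAAGAT-3'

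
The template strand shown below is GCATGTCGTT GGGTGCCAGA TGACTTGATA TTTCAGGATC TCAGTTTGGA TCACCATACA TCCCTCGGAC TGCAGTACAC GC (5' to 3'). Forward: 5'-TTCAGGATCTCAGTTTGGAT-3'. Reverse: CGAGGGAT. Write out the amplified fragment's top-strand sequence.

5'-TTCAGGATCTCAGTTTGGATCACCATACATCCCTCG-3'

The forward primer matches the template at positions 32–51.
Reverse complement of the reverse primer: ATCCCTCG. This occurs on the top strand at positions 60–67.
The product is the template from position 32 through 67 (36 bp).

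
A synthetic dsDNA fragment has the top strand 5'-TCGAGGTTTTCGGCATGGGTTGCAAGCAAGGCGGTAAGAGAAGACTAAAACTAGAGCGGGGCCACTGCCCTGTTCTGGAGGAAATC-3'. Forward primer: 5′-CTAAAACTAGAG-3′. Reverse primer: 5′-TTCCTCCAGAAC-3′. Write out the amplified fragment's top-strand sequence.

5'-CTAAAACTAGAGCGGGGCCACTGCCCTGTTCTGGAGGAA-3'

Forward primer CTAAAACTAGAG is found on the top strand at positions 45–56.
Taking the reverse complement of TTCCTCCAGAAC gives GTTCTGGAGGAA, found at positions 72–83 on the template; the primer anneals here to the top strand with its 3' end pointing upstream.
The product is the template from position 45 through 83 (39 bp).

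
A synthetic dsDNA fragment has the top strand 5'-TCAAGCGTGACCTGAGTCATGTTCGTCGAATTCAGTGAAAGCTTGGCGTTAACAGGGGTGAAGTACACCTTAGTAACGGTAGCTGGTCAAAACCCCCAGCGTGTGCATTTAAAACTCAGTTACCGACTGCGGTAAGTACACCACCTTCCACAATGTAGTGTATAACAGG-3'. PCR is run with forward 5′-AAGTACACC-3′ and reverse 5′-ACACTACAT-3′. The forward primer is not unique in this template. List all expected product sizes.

The forward primer AAGTACACC matches the top strand at positions 61–69, 134–142.
The reverse primer's reverse complement is ATGTAGTGT, matching at positions 153–161.
Each forward site pairs with the reverse site to give a product ending at position 161: sizes 101, 28 bp.

101 bp, 28 bp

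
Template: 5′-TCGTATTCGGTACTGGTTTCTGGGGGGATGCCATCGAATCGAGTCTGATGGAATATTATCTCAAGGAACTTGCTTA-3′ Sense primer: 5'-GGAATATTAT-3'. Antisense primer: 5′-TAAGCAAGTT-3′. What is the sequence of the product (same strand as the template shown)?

Forward primer GGAATATTAT is found on the top strand at positions 50–59.
Taking the reverse complement of TAAGCAAGTT gives AACTTGCTTA, found at positions 67–76 on the template; the primer anneals here to the top strand with its 3' end pointing upstream.
The product is the template from position 50 through 76 (27 bp).

5'-GGAATATTATCTCAAGGAACTTGCTTA-3'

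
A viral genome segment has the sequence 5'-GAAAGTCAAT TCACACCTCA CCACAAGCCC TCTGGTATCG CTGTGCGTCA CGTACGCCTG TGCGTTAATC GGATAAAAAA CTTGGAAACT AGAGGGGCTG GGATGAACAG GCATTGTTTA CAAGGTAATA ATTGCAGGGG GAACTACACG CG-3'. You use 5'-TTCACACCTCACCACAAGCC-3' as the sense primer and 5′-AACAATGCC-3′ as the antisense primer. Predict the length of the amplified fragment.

Scanning the template, TTCACACCTCACCACAAGCC occurs at positions 10–29; this primer anneals to the bottom strand there with its 3' end pointing downstream.
The reverse primer's reverse complement is GGCATTGTT, which matches the template at positions 110–118.
The product runs from position 10 to position 118, so its length is 118 − 10 + 1 = 109 bp.

109 bp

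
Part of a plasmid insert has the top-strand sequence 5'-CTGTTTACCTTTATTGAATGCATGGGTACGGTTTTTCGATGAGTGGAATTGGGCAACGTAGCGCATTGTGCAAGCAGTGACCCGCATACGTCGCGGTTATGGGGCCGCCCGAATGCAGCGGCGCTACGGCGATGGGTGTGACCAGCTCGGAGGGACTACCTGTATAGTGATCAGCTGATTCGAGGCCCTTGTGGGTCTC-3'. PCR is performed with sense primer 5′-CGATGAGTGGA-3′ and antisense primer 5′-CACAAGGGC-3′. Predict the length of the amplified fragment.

Scanning the template, CGATGAGTGGA occurs at positions 37–47; this primer anneals to the bottom strand there with its 3' end pointing downstream.
Taking the reverse complement of CACAAGGGC gives GCCCTTGTG, found at positions 185–193 on the template; the primer anneals here to the top strand with its 3' end pointing upstream.
Amplicon spans positions 37–193: 157 bp.

157 bp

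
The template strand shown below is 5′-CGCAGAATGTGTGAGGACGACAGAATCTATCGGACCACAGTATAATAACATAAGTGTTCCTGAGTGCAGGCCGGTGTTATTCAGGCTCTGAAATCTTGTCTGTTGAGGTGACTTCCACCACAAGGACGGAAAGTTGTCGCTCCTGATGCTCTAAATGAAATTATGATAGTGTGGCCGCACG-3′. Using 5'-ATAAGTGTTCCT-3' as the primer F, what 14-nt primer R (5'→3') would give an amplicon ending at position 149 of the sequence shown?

5'-GCATCAGGAGCGAC-3'

The forward primer binds at positions 50–61; the product's 3' end on the top strand is position 149.
The reverse primer anneals to the top strand over positions 136–149, i.e. to GTCGCTCCTGATGC.
Its sequence written 5'→3' is the reverse complement: GCATCAGGAGCGAC.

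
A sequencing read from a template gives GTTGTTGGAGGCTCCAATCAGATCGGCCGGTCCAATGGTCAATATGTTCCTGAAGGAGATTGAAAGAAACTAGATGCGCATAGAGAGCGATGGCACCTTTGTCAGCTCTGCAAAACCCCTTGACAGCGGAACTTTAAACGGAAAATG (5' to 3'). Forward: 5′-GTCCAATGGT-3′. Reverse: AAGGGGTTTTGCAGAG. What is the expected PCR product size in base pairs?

The forward primer matches the template at positions 30–39.
Taking the reverse complement of AAGGGGTTTTGCAGAG gives CTCTGCAAAACCCCTT, found at positions 106–121 on the template; the primer anneals here to the top strand with its 3' end pointing upstream.
The product runs from position 30 to position 121, so its length is 121 − 30 + 1 = 92 bp.

92 bp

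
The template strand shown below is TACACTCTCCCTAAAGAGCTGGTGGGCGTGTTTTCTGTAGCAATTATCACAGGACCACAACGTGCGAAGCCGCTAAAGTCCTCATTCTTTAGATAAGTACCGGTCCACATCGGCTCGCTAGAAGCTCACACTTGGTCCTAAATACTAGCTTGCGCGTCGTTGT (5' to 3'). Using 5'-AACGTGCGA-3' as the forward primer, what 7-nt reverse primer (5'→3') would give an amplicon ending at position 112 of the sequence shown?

5'-CGATGTG-3'

The forward primer binds at positions 59–67; the product's 3' end on the top strand is position 112.
The reverse primer anneals to the top strand over positions 106–112, i.e. to CACATCG.
Its sequence written 5'→3' is the reverse complement: CGATGTG.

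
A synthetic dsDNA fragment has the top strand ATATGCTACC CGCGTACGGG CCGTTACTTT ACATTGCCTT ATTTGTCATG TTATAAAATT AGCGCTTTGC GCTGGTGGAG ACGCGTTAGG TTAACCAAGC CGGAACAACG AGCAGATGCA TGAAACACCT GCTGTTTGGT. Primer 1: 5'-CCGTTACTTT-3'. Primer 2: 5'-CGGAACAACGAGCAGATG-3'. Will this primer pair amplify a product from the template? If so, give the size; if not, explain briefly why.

No product — both primers anneal to the same strand and extend in the same direction.

Primer 1 (CCGTTACTTT) matches the top strand at positions 21–30 (3' end points downstream).
Primer 2 (CGGAACAACGAGCAGATG) also matches the top strand directly, at positions 101–118 — its reverse complement CATCTGCTCGTTGTTCCG is not present.
Both primers anneal to the bottom strand with 3' ends pointing the same way, so neither can prime synthesis back toward the other.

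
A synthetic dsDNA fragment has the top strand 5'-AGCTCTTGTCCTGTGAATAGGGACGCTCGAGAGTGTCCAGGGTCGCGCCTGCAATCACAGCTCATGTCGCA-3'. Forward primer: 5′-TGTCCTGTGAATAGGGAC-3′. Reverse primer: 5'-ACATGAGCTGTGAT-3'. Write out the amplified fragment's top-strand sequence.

The forward primer matches the template at positions 7–24.
Taking the reverse complement of ACATGAGCTGTGAT gives ATCACAGCTCATGT, found at positions 54–67 on the template; the primer anneals here to the top strand with its 3' end pointing upstream.
The product is the template from position 7 through 67 (61 bp).

5'-TGTCCTGTGAATAGGGACGCTCGAGAGTGTCCAGGGTCGCGCCTGCAATCACAGCTCATGT-3'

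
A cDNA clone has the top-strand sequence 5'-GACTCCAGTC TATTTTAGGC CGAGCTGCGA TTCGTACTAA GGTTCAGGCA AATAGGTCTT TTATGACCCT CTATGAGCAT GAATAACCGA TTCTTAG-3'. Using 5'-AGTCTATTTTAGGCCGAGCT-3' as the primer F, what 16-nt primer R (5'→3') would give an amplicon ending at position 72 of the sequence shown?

5'-AGAGGGTCATAAAAGA-3'

The forward primer binds at positions 7–26; the product's 3' end on the top strand is position 72.
The reverse primer anneals to the top strand over positions 57–72, i.e. to TCTTTTATGACCCTCT.
Its sequence written 5'→3' is the reverse complement: AGAGGGTCATAAAAGA.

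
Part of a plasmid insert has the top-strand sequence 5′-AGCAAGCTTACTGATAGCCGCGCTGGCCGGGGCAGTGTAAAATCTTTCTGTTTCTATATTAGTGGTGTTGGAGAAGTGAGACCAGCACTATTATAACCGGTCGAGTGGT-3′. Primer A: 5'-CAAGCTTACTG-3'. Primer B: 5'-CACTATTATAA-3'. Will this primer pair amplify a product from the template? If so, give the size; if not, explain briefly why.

Primer A (CAAGCTTACTG) matches the top strand at positions 3–13 (3' end points downstream).
Primer B (CACTATTATAA) also matches the top strand directly, at positions 86–96 — its reverse complement TTATAATAGTG is not present.
Both primers anneal to the bottom strand with 3' ends pointing the same way, so neither can prime synthesis back toward the other.

No product — both primers anneal to the same strand and extend in the same direction.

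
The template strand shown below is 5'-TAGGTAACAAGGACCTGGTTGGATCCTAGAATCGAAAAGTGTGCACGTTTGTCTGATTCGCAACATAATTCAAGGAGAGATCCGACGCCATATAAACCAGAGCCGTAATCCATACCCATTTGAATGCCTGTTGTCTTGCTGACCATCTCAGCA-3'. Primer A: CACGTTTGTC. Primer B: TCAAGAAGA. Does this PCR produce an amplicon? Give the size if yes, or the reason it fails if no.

Primer B (TCAAGAAGA) does not match the top strand, and its reverse complement TCTTCTTGA does not match either.
With no annealing site for primer B, no amplification occurs.

No product — primer B has no binding site in the template.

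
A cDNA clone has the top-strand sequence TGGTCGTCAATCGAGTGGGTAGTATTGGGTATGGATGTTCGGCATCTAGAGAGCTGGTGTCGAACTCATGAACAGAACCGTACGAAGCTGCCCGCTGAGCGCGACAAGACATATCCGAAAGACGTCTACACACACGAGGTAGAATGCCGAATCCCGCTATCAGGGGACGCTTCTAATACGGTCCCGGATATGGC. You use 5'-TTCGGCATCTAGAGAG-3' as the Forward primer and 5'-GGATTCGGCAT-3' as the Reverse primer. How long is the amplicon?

117 bp

Scanning the template, TTCGGCATCTAGAGAG occurs at positions 38–53; this primer anneals to the bottom strand there with its 3' end pointing downstream.
The reverse primer's reverse complement is ATGCCGAATCC, which matches the template at positions 144–154.
Product length = (reverse-primer end) − (forward-primer start) + 1 = 154 − 38 + 1 = 117 bp.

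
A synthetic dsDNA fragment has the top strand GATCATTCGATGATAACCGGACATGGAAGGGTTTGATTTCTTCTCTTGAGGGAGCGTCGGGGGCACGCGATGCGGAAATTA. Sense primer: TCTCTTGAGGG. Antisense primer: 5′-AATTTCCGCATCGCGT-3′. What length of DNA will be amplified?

Forward primer TCTCTTGAGGG is found on the top strand at positions 42–52.
Taking the reverse complement of AATTTCCGCATCGCGT gives ACGCGATGCGGAAATT, found at positions 65–80 on the template; the primer anneals here to the top strand with its 3' end pointing upstream.
Amplicon spans positions 42–80: 39 bp.

39 bp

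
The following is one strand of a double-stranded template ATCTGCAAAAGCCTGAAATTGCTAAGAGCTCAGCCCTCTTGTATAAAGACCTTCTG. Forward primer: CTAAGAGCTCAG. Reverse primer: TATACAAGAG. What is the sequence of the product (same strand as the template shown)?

5'-CTAAGAGCTCAGCCCTCTTGTATA-3'

Forward primer CTAAGAGCTCAG is found on the top strand at positions 22–33.
Taking the reverse complement of TATACAAGAG gives CTCTTGTATA, found at positions 36–45 on the template; the primer anneals here to the top strand with its 3' end pointing upstream.
The product is the template from position 22 through 45 (24 bp).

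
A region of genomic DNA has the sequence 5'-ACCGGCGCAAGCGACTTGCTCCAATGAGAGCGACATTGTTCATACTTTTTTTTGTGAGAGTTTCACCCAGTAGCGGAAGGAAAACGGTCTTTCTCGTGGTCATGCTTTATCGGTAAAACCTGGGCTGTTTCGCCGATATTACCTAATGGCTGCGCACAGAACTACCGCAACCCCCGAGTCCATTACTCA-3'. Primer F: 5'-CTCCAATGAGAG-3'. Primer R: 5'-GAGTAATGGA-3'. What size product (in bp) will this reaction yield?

The forward primer matches the template at positions 19–30.
Reverse complement of the reverse primer: TCCATTACTC. This occurs on the top strand at positions 179–188.
Amplicon spans positions 19–188: 170 bp.

170 bp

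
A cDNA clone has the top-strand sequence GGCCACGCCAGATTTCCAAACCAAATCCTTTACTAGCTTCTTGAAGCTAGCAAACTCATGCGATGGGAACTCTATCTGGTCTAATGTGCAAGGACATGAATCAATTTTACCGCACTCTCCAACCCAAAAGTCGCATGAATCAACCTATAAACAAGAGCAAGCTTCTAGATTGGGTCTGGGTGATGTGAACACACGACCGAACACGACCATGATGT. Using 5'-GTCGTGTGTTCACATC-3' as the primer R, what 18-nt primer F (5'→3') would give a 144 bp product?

The reverse primer's reverse complement GATGTGAACACACGAC matches the template at positions 182–197, so the product ends at position 197.
A 144 bp product then starts at position 197 − 144 + 1 = 54.
The forward primer is identical to the top strand there: ACTCATGCGATGGGAACT.

5'-ACTCATGCGATGGGAACT-3'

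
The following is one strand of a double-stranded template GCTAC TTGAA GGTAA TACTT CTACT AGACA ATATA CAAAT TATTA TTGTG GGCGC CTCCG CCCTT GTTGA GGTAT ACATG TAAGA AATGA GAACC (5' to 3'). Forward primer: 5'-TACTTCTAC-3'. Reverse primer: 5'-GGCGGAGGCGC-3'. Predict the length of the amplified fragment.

Scanning the template, TACTTCTAC occurs at positions 16–24; this primer anneals to the bottom strand there with its 3' end pointing downstream.
Taking the reverse complement of GGCGGAGGCGC gives GCGCCTCCGCC, found at positions 52–62 on the template; the primer anneals here to the top strand with its 3' end pointing upstream.
Product length = (reverse-primer end) − (forward-primer start) + 1 = 62 − 16 + 1 = 47 bp.

47 bp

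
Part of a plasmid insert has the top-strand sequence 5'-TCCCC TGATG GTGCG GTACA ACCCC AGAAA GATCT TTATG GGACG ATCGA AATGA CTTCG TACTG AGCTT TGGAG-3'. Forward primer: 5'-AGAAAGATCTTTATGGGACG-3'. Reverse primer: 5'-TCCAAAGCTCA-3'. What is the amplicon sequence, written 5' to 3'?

5'-AGAAAGATCTTTATGGGACGATCGAAATGACTTCGTACTGAGCTTTGGA-3'

Scanning the template, AGAAAGATCTTTATGGGACG occurs at positions 26–45; this primer anneals to the bottom strand there with its 3' end pointing downstream.
The reverse primer's reverse complement is TGAGCTTTGGA, which matches the template at positions 64–74.
The product is the template from position 26 through 74 (49 bp).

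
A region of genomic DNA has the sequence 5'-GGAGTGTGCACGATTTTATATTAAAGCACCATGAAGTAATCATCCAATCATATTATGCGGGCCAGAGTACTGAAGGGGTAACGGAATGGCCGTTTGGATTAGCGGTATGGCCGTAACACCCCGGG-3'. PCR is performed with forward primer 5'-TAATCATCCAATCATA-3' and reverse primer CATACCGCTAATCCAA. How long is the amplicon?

73 bp

Scanning the template, TAATCATCCAATCATA occurs at positions 37–52; this primer anneals to the bottom strand there with its 3' end pointing downstream.
Taking the reverse complement of CATACCGCTAATCCAA gives TTGGATTAGCGGTATG, found at positions 94–109 on the template; the primer anneals here to the top strand with its 3' end pointing upstream.
The product runs from position 37 to position 109, so its length is 109 − 37 + 1 = 73 bp.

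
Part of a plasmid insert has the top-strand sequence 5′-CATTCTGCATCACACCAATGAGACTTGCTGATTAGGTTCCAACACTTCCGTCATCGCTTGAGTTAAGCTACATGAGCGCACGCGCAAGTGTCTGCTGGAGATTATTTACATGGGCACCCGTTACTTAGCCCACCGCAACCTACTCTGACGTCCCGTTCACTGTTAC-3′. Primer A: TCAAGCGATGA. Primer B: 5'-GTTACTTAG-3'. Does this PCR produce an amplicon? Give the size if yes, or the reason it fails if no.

Primer A (TCAAGCGATGA) has reverse complement TCATCGCTTGA, which matches the top strand at positions 51–61; primer A anneals to the top strand there with its 3' end pointing upstream toward position 51.
Primer B (GTTACTTAG) matches the top strand directly at positions 120–128; it anneals to the bottom strand with its 3' end pointing downstream toward position 128.
The 3' ends diverge (primer A extends toward position 1, primer B toward position 166), so the primers never converge on a shared product.

No product — the primers' 3' ends point away from each other.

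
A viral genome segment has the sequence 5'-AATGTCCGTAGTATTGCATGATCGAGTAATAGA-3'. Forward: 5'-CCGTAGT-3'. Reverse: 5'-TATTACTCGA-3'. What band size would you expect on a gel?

26 bp

The forward primer matches the template at positions 6–12.
Taking the reverse complement of TATTACTCGA gives TCGAGTAATA, found at positions 22–31 on the template; the primer anneals here to the top strand with its 3' end pointing upstream.
The product runs from position 6 to position 31, so its length is 31 − 6 + 1 = 26 bp.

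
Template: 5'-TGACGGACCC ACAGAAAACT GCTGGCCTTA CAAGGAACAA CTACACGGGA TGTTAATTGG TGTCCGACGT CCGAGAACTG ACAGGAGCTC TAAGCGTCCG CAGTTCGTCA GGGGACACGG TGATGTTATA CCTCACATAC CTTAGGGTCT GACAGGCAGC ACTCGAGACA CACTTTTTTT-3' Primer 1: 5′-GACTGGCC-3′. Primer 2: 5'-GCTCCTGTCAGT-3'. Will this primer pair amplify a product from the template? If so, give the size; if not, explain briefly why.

No product — primer 1 has no binding site in the template.

Primer 1 (GACTGGCC) does not match the top strand, and its reverse complement GGCCAGTC does not match either.
With no annealing site for primer 1, no amplification occurs.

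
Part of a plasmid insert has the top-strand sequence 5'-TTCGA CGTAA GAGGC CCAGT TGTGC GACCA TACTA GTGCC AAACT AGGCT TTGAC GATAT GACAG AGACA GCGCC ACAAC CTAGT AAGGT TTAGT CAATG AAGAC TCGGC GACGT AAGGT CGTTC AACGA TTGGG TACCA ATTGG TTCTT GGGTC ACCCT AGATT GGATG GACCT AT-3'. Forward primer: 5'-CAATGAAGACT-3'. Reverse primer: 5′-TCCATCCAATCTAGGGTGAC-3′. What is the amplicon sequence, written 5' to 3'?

The forward primer matches the template at positions 96–106.
Taking the reverse complement of TCCATCCAATCTAGGGTGAC gives GTCACCCTAGATTGGATGGA, found at positions 153–172 on the template; the primer anneals here to the top strand with its 3' end pointing upstream.
The product is the template from position 96 through 172 (77 bp).

5'-CAATGAAGACTCGGCGACGTAAGGTCGTTCAACGATTGGGTACCAATTGGTTCTTGGGTCACCCTAGATTGGATGGA-3'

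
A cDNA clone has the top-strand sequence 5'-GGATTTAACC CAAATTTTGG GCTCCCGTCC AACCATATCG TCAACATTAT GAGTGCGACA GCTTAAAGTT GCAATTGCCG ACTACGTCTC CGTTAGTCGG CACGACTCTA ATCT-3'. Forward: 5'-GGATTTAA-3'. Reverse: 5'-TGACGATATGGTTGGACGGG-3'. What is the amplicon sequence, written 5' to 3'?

The forward primer matches the template at positions 1–8.
Taking the reverse complement of TGACGATATGGTTGGACGGG gives CCCGTCCAACCATATCGTCA, found at positions 24–43 on the template; the primer anneals here to the top strand with its 3' end pointing upstream.
The product is the template from position 1 through 43 (43 bp).

5'-GGATTTAACCCAAATTTTGGGCTCCCGTCCAACCATATCGTCA-3'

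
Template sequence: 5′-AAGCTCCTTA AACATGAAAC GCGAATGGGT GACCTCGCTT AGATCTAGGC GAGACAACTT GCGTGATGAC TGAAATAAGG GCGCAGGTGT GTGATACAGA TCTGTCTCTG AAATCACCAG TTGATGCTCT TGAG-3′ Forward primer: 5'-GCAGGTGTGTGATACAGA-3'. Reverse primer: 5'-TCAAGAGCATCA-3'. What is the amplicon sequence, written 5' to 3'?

Scanning the template, GCAGGTGTGTGATACAGA occurs at positions 83–100; this primer anneals to the bottom strand there with its 3' end pointing downstream.
Taking the reverse complement of TCAAGAGCATCA gives TGATGCTCTTGA, found at positions 122–133 on the template; the primer anneals here to the top strand with its 3' end pointing upstream.
The product is the template from position 83 through 133 (51 bp).

5'-GCAGGTGTGTGATACAGATCTGTCTCTGAAATCACCAGTTGATGCTCTTGA-3'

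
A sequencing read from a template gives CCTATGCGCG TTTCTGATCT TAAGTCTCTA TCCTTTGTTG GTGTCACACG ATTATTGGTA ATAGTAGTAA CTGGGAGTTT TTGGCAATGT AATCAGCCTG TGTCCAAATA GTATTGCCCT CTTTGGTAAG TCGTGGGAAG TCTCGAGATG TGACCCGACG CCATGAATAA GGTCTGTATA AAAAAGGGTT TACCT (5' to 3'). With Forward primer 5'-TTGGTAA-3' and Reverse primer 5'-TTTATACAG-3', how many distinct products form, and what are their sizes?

The forward primer TTGGTAA matches the top strand at positions 55–61, 123–129.
The reverse primer's reverse complement is CTGTATAAA, matching at positions 174–182.
Each forward site pairs with the reverse site to give a product ending at position 182: sizes 128, 60 bp.

Two products: 128 bp, 60 bp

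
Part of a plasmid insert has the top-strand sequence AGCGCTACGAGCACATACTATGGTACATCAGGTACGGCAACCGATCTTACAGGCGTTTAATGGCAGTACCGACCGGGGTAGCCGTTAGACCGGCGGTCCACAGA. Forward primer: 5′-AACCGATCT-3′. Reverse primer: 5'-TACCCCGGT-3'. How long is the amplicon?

42 bp

Forward primer AACCGATCT is found on the top strand at positions 39–47.
Reverse complement of the reverse primer: ACCGGGGTA. This occurs on the top strand at positions 72–80.
The product runs from position 39 to position 80, so its length is 80 − 39 + 1 = 42 bp.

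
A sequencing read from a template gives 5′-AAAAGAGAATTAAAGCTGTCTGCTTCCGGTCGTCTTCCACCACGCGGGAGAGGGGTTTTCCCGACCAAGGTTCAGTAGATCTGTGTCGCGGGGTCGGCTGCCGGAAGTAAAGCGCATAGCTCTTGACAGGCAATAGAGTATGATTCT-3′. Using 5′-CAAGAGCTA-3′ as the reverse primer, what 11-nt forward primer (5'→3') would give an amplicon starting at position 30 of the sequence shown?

5'-TCGTCTTCCAC-3'

The reverse primer's reverse complement TAGCTCTTG matches the template at positions 117–125; the product starts at position 30.
The forward primer is identical to the top strand over positions 30–40: TCGTCTTCCAC.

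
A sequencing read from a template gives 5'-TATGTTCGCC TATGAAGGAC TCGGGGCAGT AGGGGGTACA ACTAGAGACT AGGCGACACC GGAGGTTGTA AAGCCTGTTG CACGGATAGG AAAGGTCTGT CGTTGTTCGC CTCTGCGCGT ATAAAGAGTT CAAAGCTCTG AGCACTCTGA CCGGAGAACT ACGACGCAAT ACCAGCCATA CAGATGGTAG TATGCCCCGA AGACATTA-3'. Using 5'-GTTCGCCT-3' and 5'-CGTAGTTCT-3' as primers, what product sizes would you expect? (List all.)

160 bp, 59 bp

The forward primer GTTCGCCT matches the top strand at positions 4–11, 105–112.
The reverse primer's reverse complement is AGAACTACG, matching at positions 155–163.
Each forward site pairs with the reverse site to give a product ending at position 163: sizes 160, 59 bp.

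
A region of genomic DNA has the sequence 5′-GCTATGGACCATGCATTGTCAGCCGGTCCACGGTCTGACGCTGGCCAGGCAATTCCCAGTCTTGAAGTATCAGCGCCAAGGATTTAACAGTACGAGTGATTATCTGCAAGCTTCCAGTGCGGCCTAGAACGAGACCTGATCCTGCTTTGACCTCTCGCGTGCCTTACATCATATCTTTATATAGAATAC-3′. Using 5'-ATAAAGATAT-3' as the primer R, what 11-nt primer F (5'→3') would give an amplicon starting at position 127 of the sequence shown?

The reverse primer's reverse complement ATATCTTTAT matches the template at positions 171–180; the product starts at position 127.
The forward primer is identical to the top strand over positions 127–137: GAACGAGACCT.

5'-GAACGAGACCT-3'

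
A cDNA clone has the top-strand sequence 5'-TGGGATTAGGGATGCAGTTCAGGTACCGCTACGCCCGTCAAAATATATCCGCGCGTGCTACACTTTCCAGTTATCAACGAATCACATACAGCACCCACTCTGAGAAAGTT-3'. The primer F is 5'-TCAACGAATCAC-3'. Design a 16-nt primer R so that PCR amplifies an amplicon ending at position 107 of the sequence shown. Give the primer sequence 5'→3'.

The forward primer binds at positions 74–85; the product's 3' end on the top strand is position 107.
The reverse primer anneals to the top strand over positions 92–107, i.e. to CACCCACTCTGAGAAA.
Its sequence written 5'→3' is the reverse complement: TTTCTCAGAGTGGGTG.

5'-TTTCTCAGAGTGGGTG-3'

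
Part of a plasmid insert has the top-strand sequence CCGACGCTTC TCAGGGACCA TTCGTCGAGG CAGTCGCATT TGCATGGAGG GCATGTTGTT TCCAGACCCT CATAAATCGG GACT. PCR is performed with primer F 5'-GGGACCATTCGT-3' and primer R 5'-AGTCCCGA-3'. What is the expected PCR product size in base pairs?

71 bp

Forward primer GGGACCATTCGT is found on the top strand at positions 14–25.
Taking the reverse complement of AGTCCCGA gives TCGGGACT, found at positions 77–84 on the template; the primer anneals here to the top strand with its 3' end pointing upstream.
Product length = (reverse-primer end) − (forward-primer start) + 1 = 84 − 14 + 1 = 71 bp.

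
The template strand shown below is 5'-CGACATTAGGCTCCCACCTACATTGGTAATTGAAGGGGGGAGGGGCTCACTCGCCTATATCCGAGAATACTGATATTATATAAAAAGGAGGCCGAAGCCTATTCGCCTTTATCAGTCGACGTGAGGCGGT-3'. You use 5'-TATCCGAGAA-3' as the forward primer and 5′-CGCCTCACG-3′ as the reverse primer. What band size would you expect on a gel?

71 bp

Forward primer TATCCGAGAA is found on the top strand at positions 58–67.
Reverse complement of the reverse primer: CGTGAGGCG. This occurs on the top strand at positions 120–128.
Amplicon spans positions 58–128: 71 bp.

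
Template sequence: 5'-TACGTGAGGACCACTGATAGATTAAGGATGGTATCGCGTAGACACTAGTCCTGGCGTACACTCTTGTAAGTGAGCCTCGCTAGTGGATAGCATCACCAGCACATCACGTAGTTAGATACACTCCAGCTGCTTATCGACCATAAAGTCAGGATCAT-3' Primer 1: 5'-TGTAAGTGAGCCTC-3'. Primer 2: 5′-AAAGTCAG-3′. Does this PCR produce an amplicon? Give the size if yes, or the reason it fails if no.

Primer 1 (TGTAAGTGAGCCTC) matches the top strand at positions 65–78 (3' end points downstream).
Primer 2 (AAAGTCAG) also matches the top strand directly, at positions 142–149 — its reverse complement CTGACTTT is not present.
Both primers anneal to the bottom strand with 3' ends pointing the same way, so neither can prime synthesis back toward the other.

No product — both primers anneal to the same strand and extend in the same direction.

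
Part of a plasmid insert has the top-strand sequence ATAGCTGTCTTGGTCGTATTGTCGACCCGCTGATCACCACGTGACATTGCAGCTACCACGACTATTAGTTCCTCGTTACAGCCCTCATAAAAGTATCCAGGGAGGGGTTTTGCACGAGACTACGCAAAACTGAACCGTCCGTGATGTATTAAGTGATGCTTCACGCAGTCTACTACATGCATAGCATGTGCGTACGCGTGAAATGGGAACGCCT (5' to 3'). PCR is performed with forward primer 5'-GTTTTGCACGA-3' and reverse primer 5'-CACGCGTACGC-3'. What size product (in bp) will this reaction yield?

94 bp

The forward primer matches the template at positions 107–117.
The reverse primer's reverse complement is GCGTACGCGTG, which matches the template at positions 190–200.
Amplicon spans positions 107–200: 94 bp.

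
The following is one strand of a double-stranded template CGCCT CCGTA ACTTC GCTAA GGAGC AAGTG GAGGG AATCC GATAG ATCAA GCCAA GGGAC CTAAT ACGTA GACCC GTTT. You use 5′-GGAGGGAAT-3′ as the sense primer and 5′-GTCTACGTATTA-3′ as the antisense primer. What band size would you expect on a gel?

44 bp

The forward primer matches the template at positions 30–38.
The reverse primer's reverse complement is TAATACGTAGAC, which matches the template at positions 62–73.
Amplicon spans positions 30–73: 44 bp.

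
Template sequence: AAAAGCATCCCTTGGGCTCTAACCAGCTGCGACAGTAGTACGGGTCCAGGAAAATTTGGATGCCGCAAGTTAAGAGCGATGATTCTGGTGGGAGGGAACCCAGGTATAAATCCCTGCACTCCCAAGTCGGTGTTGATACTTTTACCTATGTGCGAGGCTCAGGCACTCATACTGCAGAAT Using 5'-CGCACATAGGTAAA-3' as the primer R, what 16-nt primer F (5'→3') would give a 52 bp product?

The reverse primer's reverse complement TTTACCTATGTGCG matches the template at positions 141–154, so the product ends at position 154.
A 52 bp product then starts at position 154 − 52 + 1 = 103.
The forward primer is identical to the top strand there: GGTATAAATCCCTGCA.

5'-GGTATAAATCCCTGCA-3'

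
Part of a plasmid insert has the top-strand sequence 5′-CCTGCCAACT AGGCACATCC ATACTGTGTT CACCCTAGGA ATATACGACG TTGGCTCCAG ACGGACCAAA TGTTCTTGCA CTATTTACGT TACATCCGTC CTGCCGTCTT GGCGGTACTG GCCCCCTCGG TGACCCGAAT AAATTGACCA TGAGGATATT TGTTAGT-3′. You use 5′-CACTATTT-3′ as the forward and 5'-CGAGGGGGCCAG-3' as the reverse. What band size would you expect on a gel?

51 bp

The forward primer matches the template at positions 79–86.
Reverse complement of the reverse primer: CTGGCCCCCTCG. This occurs on the top strand at positions 118–129.
Product length = (reverse-primer end) − (forward-primer start) + 1 = 129 − 79 + 1 = 51 bp.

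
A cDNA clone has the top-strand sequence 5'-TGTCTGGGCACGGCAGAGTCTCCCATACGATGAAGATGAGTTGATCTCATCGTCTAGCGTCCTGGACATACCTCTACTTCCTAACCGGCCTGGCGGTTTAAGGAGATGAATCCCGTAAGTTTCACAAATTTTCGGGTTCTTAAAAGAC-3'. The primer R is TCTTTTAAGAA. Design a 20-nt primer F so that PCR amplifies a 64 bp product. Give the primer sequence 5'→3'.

The reverse primer's reverse complement TTCTTAAAAGA matches the template at positions 137–147, so the product ends at position 147.
A 64 bp product then starts at position 147 − 64 + 1 = 84.
The forward primer is identical to the top strand there: ACCGGCCTGGCGGTTTAAGG.

5'-ACCGGCCTGGCGGTTTAAGG-3'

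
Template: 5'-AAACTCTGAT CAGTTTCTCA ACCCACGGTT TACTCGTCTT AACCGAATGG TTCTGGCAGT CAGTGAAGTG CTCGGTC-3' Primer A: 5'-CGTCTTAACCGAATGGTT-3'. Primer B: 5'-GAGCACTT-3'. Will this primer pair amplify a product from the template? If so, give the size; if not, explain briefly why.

Yes — a 39 bp product.

Primer A (CGTCTTAACCGAATGGTT) matches the top strand at positions 35–52; it acts as a forward primer.
Primer B's reverse complement is AAGTGCTC, matching the top strand at positions 66–73; it acts as a reverse primer.
The 3' ends face each other across positions 35–73, giving a 39 bp product.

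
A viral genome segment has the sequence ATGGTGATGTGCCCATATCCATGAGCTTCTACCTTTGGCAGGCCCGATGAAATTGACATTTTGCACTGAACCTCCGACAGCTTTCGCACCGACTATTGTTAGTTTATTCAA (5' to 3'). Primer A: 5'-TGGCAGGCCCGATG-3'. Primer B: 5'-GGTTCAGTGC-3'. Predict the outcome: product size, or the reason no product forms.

Primer A (TGGCAGGCCCGATG) matches the top strand at positions 36–49; it acts as a forward primer.
Primer B's reverse complement is GCACTGAACC, matching the top strand at positions 63–72; it acts as a reverse primer.
The 3' ends face each other across positions 36–72, giving a 37 bp product.

Yes — a 37 bp product.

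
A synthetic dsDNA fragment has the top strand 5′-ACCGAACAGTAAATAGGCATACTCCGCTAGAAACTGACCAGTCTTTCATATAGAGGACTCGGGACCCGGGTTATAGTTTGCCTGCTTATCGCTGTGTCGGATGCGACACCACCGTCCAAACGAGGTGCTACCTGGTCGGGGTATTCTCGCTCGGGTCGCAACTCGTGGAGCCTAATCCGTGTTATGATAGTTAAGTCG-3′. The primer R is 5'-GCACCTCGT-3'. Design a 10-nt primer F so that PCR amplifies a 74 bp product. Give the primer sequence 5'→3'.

5'-GGACTCGGGA-3'

The reverse primer's reverse complement ACGAGGTGC matches the template at positions 120–128, so the product ends at position 128.
A 74 bp product then starts at position 128 − 74 + 1 = 55.
The forward primer is identical to the top strand there: GGACTCGGGA.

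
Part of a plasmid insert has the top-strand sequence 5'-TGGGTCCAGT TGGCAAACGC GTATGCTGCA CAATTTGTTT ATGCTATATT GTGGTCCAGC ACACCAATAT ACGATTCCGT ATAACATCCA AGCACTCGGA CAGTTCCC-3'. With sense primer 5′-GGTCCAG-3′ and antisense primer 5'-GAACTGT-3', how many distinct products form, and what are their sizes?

Two products: 104 bp, 54 bp

The forward primer GGTCCAG matches the top strand at positions 3–9, 53–59.
The reverse primer's reverse complement is ACAGTTC, matching at positions 100–106.
Each forward site pairs with the reverse site to give a product ending at position 106: sizes 104, 54 bp.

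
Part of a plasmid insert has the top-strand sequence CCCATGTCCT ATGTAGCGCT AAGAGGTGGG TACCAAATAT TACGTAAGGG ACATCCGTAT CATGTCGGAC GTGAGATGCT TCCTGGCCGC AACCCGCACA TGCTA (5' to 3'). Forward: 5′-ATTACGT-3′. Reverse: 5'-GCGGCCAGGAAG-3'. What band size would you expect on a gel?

52 bp

Scanning the template, ATTACGT occurs at positions 39–45; this primer anneals to the bottom strand there with its 3' end pointing downstream.
The reverse primer's reverse complement is CTTCCTGGCCGC, which matches the template at positions 79–90.
The product runs from position 39 to position 90, so its length is 90 − 39 + 1 = 52 bp.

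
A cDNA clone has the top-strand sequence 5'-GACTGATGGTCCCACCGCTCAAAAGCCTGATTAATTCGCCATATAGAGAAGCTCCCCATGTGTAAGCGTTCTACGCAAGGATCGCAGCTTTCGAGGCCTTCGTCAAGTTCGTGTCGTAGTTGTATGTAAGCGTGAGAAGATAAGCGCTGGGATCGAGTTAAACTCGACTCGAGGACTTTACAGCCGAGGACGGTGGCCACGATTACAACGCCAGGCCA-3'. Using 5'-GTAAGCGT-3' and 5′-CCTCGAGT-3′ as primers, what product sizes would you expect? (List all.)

The forward primer GTAAGCGT matches the top strand at positions 62–69, 126–133.
The reverse primer's reverse complement is ACTCGAGG, matching at positions 167–174.
Each forward site pairs with the reverse site to give a product ending at position 174: sizes 113, 49 bp.

113 bp, 49 bp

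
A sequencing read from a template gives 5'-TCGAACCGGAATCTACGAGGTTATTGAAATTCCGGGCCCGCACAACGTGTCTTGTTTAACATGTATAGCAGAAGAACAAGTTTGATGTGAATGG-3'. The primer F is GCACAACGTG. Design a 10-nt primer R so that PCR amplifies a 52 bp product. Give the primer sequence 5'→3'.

The forward primer binds at positions 40–49, so a 52 bp product ends at position 40 + 52 − 1 = 91.
The reverse primer anneals to the top strand over positions 82–91, i.e. to TTGATGTGAA.
Its sequence written 5'→3' is the reverse complement: TTCACATCAA.

5'-TTCACATCAA-3'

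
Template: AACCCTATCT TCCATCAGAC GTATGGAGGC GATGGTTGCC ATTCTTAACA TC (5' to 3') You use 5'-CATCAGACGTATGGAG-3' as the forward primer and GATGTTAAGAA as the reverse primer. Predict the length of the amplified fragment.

40 bp

Scanning the template, CATCAGACGTATGGAG occurs at positions 13–28; this primer anneals to the bottom strand there with its 3' end pointing downstream.
The reverse primer's reverse complement is TTCTTAACATC, which matches the template at positions 42–52.
Amplicon spans positions 13–52: 40 bp.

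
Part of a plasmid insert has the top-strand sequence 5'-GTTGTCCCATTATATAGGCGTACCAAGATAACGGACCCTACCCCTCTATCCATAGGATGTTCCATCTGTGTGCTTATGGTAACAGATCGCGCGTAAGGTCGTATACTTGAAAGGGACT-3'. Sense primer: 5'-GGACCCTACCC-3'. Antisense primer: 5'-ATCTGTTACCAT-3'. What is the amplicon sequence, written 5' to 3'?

5'-GGACCCTACCCCTCTATCCATAGGATGTTCCATCTGTGTGCTTATGGTAACAGAT-3'

The forward primer matches the template at positions 33–43.
The reverse primer's reverse complement is ATGGTAACAGAT, which matches the template at positions 76–87.
The product is the template from position 33 through 87 (55 bp).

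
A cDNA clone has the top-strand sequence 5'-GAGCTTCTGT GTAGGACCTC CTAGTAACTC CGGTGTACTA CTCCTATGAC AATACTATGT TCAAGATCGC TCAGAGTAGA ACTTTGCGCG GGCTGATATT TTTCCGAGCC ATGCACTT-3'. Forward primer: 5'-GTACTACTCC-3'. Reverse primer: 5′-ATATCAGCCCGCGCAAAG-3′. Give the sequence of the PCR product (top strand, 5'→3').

5'-GTACTACTCCTATGACAATACTATGTTCAAGATCGCTCAGAGTAGAACTTTGCGCGGGCTGATAT-3'

The forward primer matches the template at positions 35–44.
Reverse complement of the reverse primer: CTTTGCGCGGGCTGATAT. This occurs on the top strand at positions 82–99.
The product is the template from position 35 through 99 (65 bp).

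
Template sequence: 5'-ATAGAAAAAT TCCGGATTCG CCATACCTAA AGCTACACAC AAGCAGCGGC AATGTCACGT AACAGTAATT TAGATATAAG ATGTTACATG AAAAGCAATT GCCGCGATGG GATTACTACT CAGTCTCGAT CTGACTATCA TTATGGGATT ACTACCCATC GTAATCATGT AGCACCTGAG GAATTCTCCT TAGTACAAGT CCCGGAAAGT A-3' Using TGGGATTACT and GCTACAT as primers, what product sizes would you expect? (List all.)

66 bp, 30 bp

The forward primer TGGGATTACT matches the top strand at positions 108–117, 144–153.
The reverse primer's reverse complement is ATGTAGC, matching at positions 167–173.
Each forward site pairs with the reverse site to give a product ending at position 173: sizes 66, 30 bp.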